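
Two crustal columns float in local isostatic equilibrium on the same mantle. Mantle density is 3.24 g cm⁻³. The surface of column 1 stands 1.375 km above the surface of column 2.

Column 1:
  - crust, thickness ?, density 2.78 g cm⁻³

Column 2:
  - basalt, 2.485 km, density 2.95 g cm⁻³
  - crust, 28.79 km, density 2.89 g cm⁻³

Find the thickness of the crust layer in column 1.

Take the compensation level at the base of the deeper column (depth z_c below the surface of column 1) and equate Σ ρ_i t_i down to z_c; mantle fills any gap and the z_c terms cancel.
Column 1: x×2.78 + (z_c − 0 − x)×3.24
Column 2: 1.375×0 + 2.485×2.95 + 28.79×2.89 + (z_c − 1.375 − 31.275)×3.24
The z_c×3.24 term appears on both sides and cancels. Collect the known terms of each column as K = Σ(ρt)_known − 3.24 × (depth of known layers): K_1 = 0 − 3.24×0 = 0; K_2 = 90.53385 − 3.24×(1.375 + 31.275) = −15.25215.
Balance: K_1 − x×(3.24 − 2.78) = K_2, so x = (K_1 − K_2)/(3.24 − 2.78) = 15.2521/0.46 = 33.2 km.

33.2 km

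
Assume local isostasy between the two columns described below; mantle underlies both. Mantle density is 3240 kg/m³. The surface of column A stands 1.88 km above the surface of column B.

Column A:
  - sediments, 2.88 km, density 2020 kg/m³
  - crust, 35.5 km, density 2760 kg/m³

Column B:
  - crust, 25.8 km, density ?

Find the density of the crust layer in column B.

Take the compensation level at the base of the deeper column (depth z_c below the surface of column A) and equate Σ ρ_i t_i down to z_c; mantle fills any gap and the z_c terms cancel.
Column A: 2.88×2020 + 35.5×2760 + (z_c − 38.38)×3240
Column B: 1.88×0 + 25.8×ρ + (z_c − 1.88 − 25.8)×3240
The z_c×3240 term appears on both sides and cancels. Collect the known terms of each column as K = Σ(ρt)_known − 3240 × (depth of known layers): K_A = 103797.6 − 3240×38.38 = −20553.6; K_B = 0 − 3240×(1.88 + 25.8) = −89683.2.
Balance: K_A = K_B + 25.8×ρ, so ρ = (K_A − K_B)/25.8 = 69129.6/25.8 = 2680 kg/m³.

2680 kg/m³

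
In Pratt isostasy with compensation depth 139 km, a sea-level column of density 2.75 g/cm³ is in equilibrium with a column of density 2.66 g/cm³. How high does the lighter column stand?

4.7 km

ρ_ref D = ρ (D + h) → h = D (ρ_ref − ρ)/ρ.
h = 139 km × (2.75 − 2.66)/2.66 = 4.7 km.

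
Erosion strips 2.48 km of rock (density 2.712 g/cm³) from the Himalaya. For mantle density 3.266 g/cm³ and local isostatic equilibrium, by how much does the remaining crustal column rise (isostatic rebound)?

Unloading: uplift u = e ρ_c/ρ_m = 2.48 km × 2.712/3.266 = 2.06 km.

2.06 km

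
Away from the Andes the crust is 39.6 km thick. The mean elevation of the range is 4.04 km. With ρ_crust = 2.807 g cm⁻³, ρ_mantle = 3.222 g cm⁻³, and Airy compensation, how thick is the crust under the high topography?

71 km

Root depth r = h ρ_c / (ρ_m − ρ_c) = 4.04 km × 2.807 / 0.415 = 27.33 km.
Total thickness = T + h + r = 39.6 km + 4.04 km + 27.33 km = 71 km.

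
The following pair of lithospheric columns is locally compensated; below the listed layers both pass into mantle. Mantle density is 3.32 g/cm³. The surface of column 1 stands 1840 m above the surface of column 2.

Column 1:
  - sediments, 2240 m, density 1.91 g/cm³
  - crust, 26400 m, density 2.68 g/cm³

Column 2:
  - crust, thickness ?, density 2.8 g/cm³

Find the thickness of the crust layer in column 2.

26800 m

Take the compensation level at the base of the deeper column (depth z_c below the surface of column 1) and equate Σ ρ_i t_i down to z_c; mantle fills any gap and the z_c terms cancel.
Column 1: 2240×1.91 + 26400×2.68 + (z_c − 28640)×3.32
Column 2: 1840×0 + x×2.8 + (z_c − 1840 − 0 − x)×3.32
The z_c×3.32 term appears on both sides and cancels. Collect the known terms of each column as K = Σ(ρt)_known − 3.32 × (depth of known layers): K_1 = 75030.4 − 3.32×28640 = −20054.4; K_2 = 0 − 3.32×(1840 + 0) = −6108.8.
Balance: K_1 = K_2 − x×(3.32 − 2.8), so x = (K_2 − K_1)/(3.32 − 2.8) = 13945.6/0.52 = 26800 m.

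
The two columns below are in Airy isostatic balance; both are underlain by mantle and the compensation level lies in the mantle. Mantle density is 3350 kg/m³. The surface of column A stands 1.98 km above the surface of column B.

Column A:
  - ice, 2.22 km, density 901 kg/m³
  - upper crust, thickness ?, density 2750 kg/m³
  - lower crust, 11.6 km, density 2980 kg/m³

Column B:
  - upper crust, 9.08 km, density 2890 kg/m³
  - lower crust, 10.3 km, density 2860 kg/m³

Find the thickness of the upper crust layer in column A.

10.2 km

Take the compensation level at the base of the deeper column (depth z_c below the surface of column A) and equate Σ ρ_i t_i down to z_c; mantle fills any gap and the z_c terms cancel.
Column A: 2.22×901 + x×2750 + 11.6×2980 + (z_c − 13.82 − x)×3350
Column B: 1.98×0 + 9.08×2890 + 10.3×2860 + (z_c − 1.98 − 19.38)×3350
The z_c×3350 term appears on both sides and cancels. Collect the known terms of each column as K = Σ(ρt)_known − 3350 × (depth of known layers): K_A = 36568.22 − 3350×13.82 = −9728.78; K_B = 55699.2 − 3350×(1.98 + 19.38) = −15856.8.
Balance: K_A − x×(3350 − 2750) = K_B, so x = (K_A − K_B)/(3350 − 2750) = 6128.02/600 = 10.2 km.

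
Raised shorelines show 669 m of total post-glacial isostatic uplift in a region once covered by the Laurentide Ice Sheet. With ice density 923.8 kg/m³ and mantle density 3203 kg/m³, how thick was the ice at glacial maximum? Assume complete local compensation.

u = t ρ_ice/ρ_m → t = u ρ_m/ρ_ice = 669 m × 3203/923.8 = 2320 m.

2320 m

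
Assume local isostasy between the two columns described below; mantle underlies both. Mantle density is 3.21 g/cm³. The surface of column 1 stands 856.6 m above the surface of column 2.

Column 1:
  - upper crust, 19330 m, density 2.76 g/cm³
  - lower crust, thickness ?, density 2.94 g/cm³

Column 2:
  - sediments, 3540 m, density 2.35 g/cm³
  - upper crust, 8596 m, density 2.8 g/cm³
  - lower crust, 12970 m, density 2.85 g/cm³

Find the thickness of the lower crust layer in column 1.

Take the compensation level at the base of the deeper column (depth z_c below the surface of column 1) and equate Σ ρ_i t_i down to z_c; mantle fills any gap and the z_c terms cancel.
Column 1: 19330×2.76 + x×2.94 + (z_c − 19330 − x)×3.21
Column 2: 856.6×0 + 3540×2.35 + 8596×2.8 + 12970×2.85 + (z_c − 856.6 − 25106)×3.21
The z_c×3.21 term appears on both sides and cancels. Collect the known terms of each column as K = Σ(ρt)_known − 3.21 × (depth of known layers): K_1 = 53350.8 − 3.21×19330 = −8698.5; K_2 = 69352.3 − 3.21×(856.6 + 25106) = −13987.646.
Balance: K_1 − x×(3.21 − 2.94) = K_2, so x = (K_1 − K_2)/(3.21 − 2.94) = 5289.15/0.27 = 19600 m.

19600 m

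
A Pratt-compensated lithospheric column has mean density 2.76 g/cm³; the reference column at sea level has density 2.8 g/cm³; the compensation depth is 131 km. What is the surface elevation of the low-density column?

1.9 km

ρ_ref D = ρ (D + h) → h = D (ρ_ref − ρ)/ρ.
h = 131 km × (2.8 − 2.76)/2.76 = 1.9 km.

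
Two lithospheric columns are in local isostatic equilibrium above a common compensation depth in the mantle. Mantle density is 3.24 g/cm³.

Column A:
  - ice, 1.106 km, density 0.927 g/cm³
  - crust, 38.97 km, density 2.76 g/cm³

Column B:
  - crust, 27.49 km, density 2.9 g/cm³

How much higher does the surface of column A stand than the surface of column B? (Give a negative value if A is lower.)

3.68 km

For any compensation level in the mantle, the mantle terms cancel and isostasy reduces to e = (Σt_A − Σt_B) − (Σ(ρt)_A − Σ(ρt)_B) / ρ_m.
Σt_A = 40.076 km; Σt_B = 27.49 km; Σ(ρt)_A = 108.582462; Σ(ρt)_B = 79.721 (in km·g/cm³).
e = (40.076 − 27.49) − (108.582462 − 79.721) / 3.24 = 3.68 km.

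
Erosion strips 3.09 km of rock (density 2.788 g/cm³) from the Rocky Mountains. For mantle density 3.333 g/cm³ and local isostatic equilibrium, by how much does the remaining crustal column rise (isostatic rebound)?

2.58 km

Unloading: uplift u = e ρ_c/ρ_m = 3.09 km × 2.788/3.333 = 2.58 km.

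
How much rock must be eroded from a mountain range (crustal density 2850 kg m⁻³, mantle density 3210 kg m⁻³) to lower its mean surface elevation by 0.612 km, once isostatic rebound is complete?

Net drop Δ = e − u = e − e ρ_c/ρ_m = e (ρ_m − ρ_c)/ρ_m.
e = Δ ρ_m/(ρ_m − ρ_c) = 0.612 km × 3210/360 = 5.46 km.

5.46 km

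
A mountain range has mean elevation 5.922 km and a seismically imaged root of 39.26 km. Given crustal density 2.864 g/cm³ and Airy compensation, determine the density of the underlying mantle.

3.3 g/cm³

Airy balance: ρ_c h = (ρ_m − ρ_c) r → ρ_m = ρ_c (1 + h/r).
ρ_m = 2.864 × (1 + 5.922 km/39.26 km) = 3.3 g/cm³.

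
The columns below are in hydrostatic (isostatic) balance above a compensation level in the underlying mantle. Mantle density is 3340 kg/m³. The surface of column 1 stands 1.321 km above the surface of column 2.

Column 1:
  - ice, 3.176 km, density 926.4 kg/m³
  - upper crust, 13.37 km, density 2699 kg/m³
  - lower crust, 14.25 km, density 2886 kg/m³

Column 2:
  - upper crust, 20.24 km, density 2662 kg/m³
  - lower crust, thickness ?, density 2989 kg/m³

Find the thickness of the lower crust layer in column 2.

Take the compensation level at the base of the deeper column (depth z_c below the surface of column 1) and equate Σ ρ_i t_i down to z_c; mantle fills any gap and the z_c terms cancel.
Column 1: 3.176×926.4 + 13.37×2699 + 14.25×2886 + (z_c − 30.796)×3340
Column 2: 1.321×0 + 20.24×2662 + x×2989 + (z_c − 1.321 − 20.24 − x)×3340
The z_c×3340 term appears on both sides and cancels. Collect the known terms of each column as K = Σ(ρt)_known − 3340 × (depth of known layers): K_1 = 80153.3764 − 3340×30.796 = −22705.2636; K_2 = 53878.88 − 3340×(1.321 + 20.24) = −18134.86.
Balance: K_1 = K_2 − x×(3340 − 2989), so x = (K_2 − K_1)/(3340 − 2989) = 4570.4/351 = 13 km.

13 km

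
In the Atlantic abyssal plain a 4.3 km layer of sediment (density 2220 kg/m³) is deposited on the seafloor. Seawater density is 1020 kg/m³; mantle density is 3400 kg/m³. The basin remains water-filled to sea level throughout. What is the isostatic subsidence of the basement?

Submarine loading: the sediment displaces seawater, and the subsidence is in turn flooded, so s (ρ_m − ρ_w) = t (ρ_sed − ρ_w).
s = 4.3 km × (2220 − 1020) / (3400 − 1020) = 2.17 km.

2.17 km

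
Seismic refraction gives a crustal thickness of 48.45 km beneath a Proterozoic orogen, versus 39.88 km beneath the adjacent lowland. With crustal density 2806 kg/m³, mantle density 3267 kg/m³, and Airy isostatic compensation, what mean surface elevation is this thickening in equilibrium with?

Excess crust Δ = 48.45 km − 39.88 km = 8.57 km, split between elevation h and root r with h + r = Δ.
Airy balance ρ_c h = (ρ_m − ρ_c) r gives r = h ρ_c/(ρ_m − ρ_c), so h (1 + ρ_c/(ρ_m − ρ_c)) = Δ, i.e. h = Δ (ρ_m − ρ_c)/ρ_m.
h = 8.57 km × 461/3267 = 1.21 km.

1.21 km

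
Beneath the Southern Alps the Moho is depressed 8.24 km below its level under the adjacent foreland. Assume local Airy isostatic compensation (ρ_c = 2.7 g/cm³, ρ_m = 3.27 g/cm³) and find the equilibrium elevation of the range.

Balancing pressure at the compensation depth: ρ_c h = (ρ_m − ρ_c) r.
h = r (ρ_m − ρ_c) / ρ_c = 8.24 km × (3.27 − 2.7) / 2.7 = 1.74 km.

1.74 km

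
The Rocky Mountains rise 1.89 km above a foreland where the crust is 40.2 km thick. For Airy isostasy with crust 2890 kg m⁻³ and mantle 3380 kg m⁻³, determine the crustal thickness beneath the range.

Root depth r = h ρ_c / (ρ_m − ρ_c) = 1.89 km × 2890 / 490 = 11.15 km.
Total thickness = T + h + r = 40.2 km + 1.89 km + 11.15 km = 53.2 km.

53.2 km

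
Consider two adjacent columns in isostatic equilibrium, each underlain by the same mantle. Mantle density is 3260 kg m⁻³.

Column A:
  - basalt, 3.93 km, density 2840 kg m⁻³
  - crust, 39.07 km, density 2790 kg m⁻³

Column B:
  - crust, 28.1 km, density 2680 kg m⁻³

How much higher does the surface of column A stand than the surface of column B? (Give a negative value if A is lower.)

1.14 km

For any compensation level in the mantle, the mantle terms cancel and isostasy reduces to e = (Σt_A − Σt_B) − (Σ(ρt)_A − Σ(ρt)_B) / ρ_m.
Σt_A = 43 km; Σt_B = 28.1 km; Σ(ρt)_A = 120166.5; Σ(ρt)_B = 75308 (in km·kg m⁻³).
e = (43 − 28.1) − (120166.5 − 75308) / 3260 = 1.14 km.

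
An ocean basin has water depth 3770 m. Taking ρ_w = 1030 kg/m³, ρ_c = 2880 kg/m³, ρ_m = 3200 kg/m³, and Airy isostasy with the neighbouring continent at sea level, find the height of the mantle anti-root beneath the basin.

21800 m

In Airy isostatic equilibrium: replacing crust with seawater at the top is compensated by replacing crust with mantle at the base: d (ρ_c − ρ_w) = a (ρ_m − ρ_c).
a = d (ρ_c − ρ_w)/(ρ_m − ρ_c) = 3770 m × 1850/320 = 21800 m.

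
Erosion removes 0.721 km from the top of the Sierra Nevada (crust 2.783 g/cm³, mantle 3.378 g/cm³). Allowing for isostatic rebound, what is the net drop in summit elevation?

Rebound u = e ρ_c/ρ_m = 0.721 km × 2.783/3.378 = 0.594 km.
Net surface drop = e − u = 0.721 km − 0.594 km = e (ρ_m − ρ_c)/ρ_m = 0.127 km.

0.127 km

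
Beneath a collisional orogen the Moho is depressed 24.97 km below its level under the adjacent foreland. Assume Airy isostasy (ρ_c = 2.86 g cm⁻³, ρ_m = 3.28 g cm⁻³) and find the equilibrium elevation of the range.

In Airy isostatic equilibrium: ρ_c h = (ρ_m − ρ_c) r.
h = r (ρ_m − ρ_c) / ρ_c = 24.97 km × (3.28 − 2.86) / 2.86 = 3.67 km.

3.67 km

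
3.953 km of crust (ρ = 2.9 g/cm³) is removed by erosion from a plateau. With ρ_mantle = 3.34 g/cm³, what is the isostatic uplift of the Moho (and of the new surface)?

Unloading: uplift u = e ρ_c/ρ_m = 3.953 km × 2.9/3.34 = 3.43 km.

3.43 km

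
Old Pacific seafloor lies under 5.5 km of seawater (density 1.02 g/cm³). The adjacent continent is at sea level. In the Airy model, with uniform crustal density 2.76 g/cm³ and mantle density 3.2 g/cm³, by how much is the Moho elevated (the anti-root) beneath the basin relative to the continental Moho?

21.8 km

Equating mass per unit area of the two columns: replacing crust with seawater at the top is compensated by replacing crust with mantle at the base: d (ρ_c − ρ_w) = a (ρ_m − ρ_c).
a = d (ρ_c − ρ_w)/(ρ_m − ρ_c) = 5.5 km × 1.74/0.44 = 21.8 km.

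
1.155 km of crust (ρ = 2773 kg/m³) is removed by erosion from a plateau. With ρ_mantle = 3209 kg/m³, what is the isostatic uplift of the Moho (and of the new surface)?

Unloading: uplift u = e ρ_c/ρ_m = 1.155 km × 2773/3209 = 0.998 km.

0.998 km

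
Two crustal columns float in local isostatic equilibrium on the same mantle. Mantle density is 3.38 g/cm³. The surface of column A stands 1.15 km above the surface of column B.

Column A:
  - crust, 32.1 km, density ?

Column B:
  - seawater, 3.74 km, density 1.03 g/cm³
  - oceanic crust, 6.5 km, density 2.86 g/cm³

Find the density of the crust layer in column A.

Take the compensation level at the base of the deeper column (depth z_c below the surface of column A) and equate Σ ρ_i t_i down to z_c; mantle fills any gap and the z_c terms cancel.
Column A: 32.1×ρ + (z_c − 32.1)×3.38
Column B: 1.15×0 + 3.74×1.03 + 6.5×2.86 + (z_c − 1.15 − 10.24)×3.38
The z_c×3.38 term appears on both sides and cancels. Collect the known terms of each column as K = Σ(ρt)_known − 3.38 × (depth of known layers): K_A = 0 − 3.38×32.1 = −108.498; K_B = 22.4422 − 3.38×(1.15 + 10.24) = −16.056.
Balance: K_A + 32.1×ρ = K_B, so ρ = (K_B − K_A)/32.1 = 92.442/32.1 = 2.88 g/cm³.

2.88 g/cm³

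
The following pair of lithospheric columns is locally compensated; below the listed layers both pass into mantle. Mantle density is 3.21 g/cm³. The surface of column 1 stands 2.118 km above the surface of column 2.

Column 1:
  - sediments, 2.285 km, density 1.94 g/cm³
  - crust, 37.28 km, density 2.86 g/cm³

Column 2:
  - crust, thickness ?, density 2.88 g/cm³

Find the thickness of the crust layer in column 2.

Take the compensation level at the base of the deeper column (depth z_c below the surface of column 1) and equate Σ ρ_i t_i down to z_c; mantle fills any gap and the z_c terms cancel.
Column 1: 2.285×1.94 + 37.28×2.86 + (z_c − 39.565)×3.21
Column 2: 2.118×0 + x×2.88 + (z_c − 2.118 − 0 − x)×3.21
The z_c×3.21 term appears on both sides and cancels. Collect the known terms of each column as K = Σ(ρt)_known − 3.21 × (depth of known layers): K_1 = 111.0537 − 3.21×39.565 = −15.94995; K_2 = 0 − 3.21×(2.118 + 0) = −6.79878.
Balance: K_1 = K_2 − x×(3.21 − 2.88), so x = (K_2 − K_1)/(3.21 − 2.88) = 9.15117/0.33 = 27.7 km.

27.7 km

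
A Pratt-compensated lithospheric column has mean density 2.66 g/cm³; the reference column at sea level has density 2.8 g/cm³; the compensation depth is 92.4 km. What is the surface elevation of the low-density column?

ρ_ref D = ρ (D + h) → h = D (ρ_ref − ρ)/ρ.
h = 92.4 km × (2.8 − 2.66)/2.66 = 4.86 km.

4.86 km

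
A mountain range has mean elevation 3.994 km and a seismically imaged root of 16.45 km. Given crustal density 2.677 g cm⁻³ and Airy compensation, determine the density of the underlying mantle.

3.33 g cm⁻³

Airy balance: ρ_c h = (ρ_m − ρ_c) r → ρ_m = ρ_c (1 + h/r).
ρ_m = 2.677 × (1 + 3.994 km/16.45 km) = 3.33 g cm⁻³.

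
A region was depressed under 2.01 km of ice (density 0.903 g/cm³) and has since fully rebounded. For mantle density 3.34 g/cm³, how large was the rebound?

Removing the load lets mantle flow back in; uplift u satisfies ρ_ice t = ρ_m u.
u = t ρ_ice/ρ_m = 2.01 km × 0.903/3.34 = 0.543 km.

0.543 km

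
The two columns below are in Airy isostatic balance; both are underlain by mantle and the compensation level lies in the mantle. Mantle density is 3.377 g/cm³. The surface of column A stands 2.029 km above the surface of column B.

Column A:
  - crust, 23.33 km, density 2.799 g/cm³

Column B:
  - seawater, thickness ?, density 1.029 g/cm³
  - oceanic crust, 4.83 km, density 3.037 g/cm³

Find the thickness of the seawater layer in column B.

2.13 km

Take the compensation level at the base of the deeper column (depth z_c below the surface of column A) and equate Σ ρ_i t_i down to z_c; mantle fills any gap and the z_c terms cancel.
Column A: 23.33×2.799 + (z_c − 23.33)×3.377
Column B: 2.029×0 + x×1.029 + 4.83×3.037 + (z_c − 2.029 − 4.83 − x)×3.377
The z_c×3.377 term appears on both sides and cancels. Collect the known terms of each column as K = Σ(ρt)_known − 3.377 × (depth of known layers): K_A = 65.30067 − 3.377×23.33 = −13.48474; K_B = 14.66871 − 3.377×(2.029 + 4.83) = −8.494133.
Balance: K_A = K_B − x×(3.377 − 1.029), so x = (K_B − K_A)/(3.377 − 1.029) = 4.99061/2.348 = 2.13 km.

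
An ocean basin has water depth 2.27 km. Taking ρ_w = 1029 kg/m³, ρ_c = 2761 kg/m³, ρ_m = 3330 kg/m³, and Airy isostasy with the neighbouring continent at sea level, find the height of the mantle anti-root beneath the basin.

6.91 km

Balancing pressure at the compensation depth: replacing crust with seawater at the top is compensated by replacing crust with mantle at the base: d (ρ_c − ρ_w) = a (ρ_m − ρ_c).
a = d (ρ_c − ρ_w)/(ρ_m − ρ_c) = 2.27 km × 1732/569 = 6.91 km.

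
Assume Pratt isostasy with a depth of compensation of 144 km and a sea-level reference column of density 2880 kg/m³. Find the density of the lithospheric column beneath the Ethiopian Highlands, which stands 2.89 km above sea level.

2820 kg/m³

Pratt balance: ρ_ref D = ρ (D + h).
ρ = ρ_ref D/(D + h) = 2880 × 144 km/(144 km + 2.89 km) = 2820 kg/m³.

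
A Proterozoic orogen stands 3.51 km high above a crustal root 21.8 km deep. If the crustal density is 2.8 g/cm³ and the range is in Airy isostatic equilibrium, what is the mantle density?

3.25 g/cm³

Airy balance: ρ_c h = (ρ_m − ρ_c) r → ρ_m = ρ_c (1 + h/r).
ρ_m = 2.8 × (1 + 3.51 km/21.8 km) = 3.25 g/cm³.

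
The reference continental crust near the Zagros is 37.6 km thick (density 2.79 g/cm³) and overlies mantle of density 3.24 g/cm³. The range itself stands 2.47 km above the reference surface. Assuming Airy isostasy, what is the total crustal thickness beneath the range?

55.4 km

Root depth r = h ρ_c / (ρ_m − ρ_c) = 2.47 km × 2.79 / 0.45 = 15.31 km.
Total thickness = T + h + r = 37.6 km + 2.47 km + 15.31 km = 55.4 km.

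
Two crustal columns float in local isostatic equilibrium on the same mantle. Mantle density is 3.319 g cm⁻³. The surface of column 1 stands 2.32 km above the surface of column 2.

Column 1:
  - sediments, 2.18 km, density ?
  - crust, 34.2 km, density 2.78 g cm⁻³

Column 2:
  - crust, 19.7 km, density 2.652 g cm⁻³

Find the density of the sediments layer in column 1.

2.22 g cm⁻³

Take the compensation level at the base of the deeper column (depth z_c below the surface of column 1) and equate Σ ρ_i t_i down to z_c; mantle fills any gap and the z_c terms cancel.
Column 1: 2.18×ρ + 34.2×2.78 + (z_c − 36.38)×3.319
Column 2: 2.32×0 + 19.7×2.652 + (z_c − 2.32 − 19.7)×3.319
The z_c×3.319 term appears on both sides and cancels. Collect the known terms of each column as K = Σ(ρt)_known − 3.319 × (depth of known layers): K_1 = 95.076 − 3.319×36.38 = −25.66922; K_2 = 52.2444 − 3.319×(2.32 + 19.7) = −20.83998.
Balance: K_1 + 2.18×ρ = K_2, so ρ = (K_2 − K_1)/2.18 = 4.82924/2.18 = 2.22 g cm⁻³.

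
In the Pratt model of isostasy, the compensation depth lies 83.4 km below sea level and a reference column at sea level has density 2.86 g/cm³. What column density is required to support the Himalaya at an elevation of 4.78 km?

Pratt balance: ρ_ref D = ρ (D + h).
ρ = ρ_ref D/(D + h) = 2.86 × 83.4 km/(83.4 km + 4.78 km) = 2.7 g/cm³.

2.7 g/cm³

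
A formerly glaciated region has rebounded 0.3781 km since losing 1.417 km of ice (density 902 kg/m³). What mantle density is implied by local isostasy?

ρ_m = ρ_ice t / u = 902 × 1.417 km/0.3781 km = 3380 kg/m³.

3380 kg/m³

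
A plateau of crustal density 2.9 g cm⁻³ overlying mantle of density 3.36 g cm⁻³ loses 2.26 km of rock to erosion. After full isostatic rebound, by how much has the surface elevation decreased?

0.309 km

Rebound u = e ρ_c/ρ_m = 2.26 km × 2.9/3.36 = 1.951 km.
Net surface drop = e − u = 2.26 km − 1.951 km = e (ρ_m − ρ_c)/ρ_m = 0.309 km.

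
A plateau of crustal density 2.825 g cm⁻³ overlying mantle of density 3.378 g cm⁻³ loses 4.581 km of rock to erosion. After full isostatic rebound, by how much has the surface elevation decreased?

Rebound u = e ρ_c/ρ_m = 4.581 km × 2.825/3.378 = 3.831 km.
Net surface drop = e − u = 4.581 km − 3.831 km = e (ρ_m − ρ_c)/ρ_m = 0.75 km.

0.75 km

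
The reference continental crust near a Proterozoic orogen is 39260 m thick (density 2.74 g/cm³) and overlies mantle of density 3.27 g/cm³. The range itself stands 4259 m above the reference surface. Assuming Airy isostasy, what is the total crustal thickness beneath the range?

Root depth r = h ρ_c / (ρ_m − ρ_c) = 4259 m × 2.74 / 0.53 = 22020 m.
Total thickness = T + h + r = 39260 m + 4259 m + 22020 m = 65500 m.

65500 m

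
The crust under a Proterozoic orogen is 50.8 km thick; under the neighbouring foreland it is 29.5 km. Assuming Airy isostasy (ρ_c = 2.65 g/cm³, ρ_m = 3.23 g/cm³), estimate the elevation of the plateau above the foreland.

Excess crust Δ = 50.8 km − 29.5 km = 21.3 km, split between elevation h and root r with h + r = Δ.
Airy balance ρ_c h = (ρ_m − ρ_c) r gives r = h ρ_c/(ρ_m − ρ_c), so h (1 + ρ_c/(ρ_m − ρ_c)) = Δ, i.e. h = Δ (ρ_m − ρ_c)/ρ_m.
h = 21.3 km × 0.58/3.23 = 3.82 km.

3.82 km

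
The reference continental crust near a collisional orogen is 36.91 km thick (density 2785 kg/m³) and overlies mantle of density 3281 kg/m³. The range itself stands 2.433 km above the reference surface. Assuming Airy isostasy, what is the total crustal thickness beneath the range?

Root depth r = h ρ_c / (ρ_m − ρ_c) = 2.433 km × 2785 / 496 = 13.66 km.
Total thickness = T + h + r = 36.91 km + 2.433 km + 13.66 km = 53 km.

53 km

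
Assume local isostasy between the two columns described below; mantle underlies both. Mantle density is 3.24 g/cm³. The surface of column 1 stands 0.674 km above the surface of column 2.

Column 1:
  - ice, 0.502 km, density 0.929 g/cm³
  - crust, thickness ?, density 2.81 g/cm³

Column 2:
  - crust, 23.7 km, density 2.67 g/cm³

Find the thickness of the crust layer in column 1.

Take the compensation level at the base of the deeper column (depth z_c below the surface of column 1) and equate Σ ρ_i t_i down to z_c; mantle fills any gap and the z_c terms cancel.
Column 1: 0.502×0.929 + x×2.81 + (z_c − 0.502 − x)×3.24
Column 2: 0.674×0 + 23.7×2.67 + (z_c − 0.674 − 23.7)×3.24
The z_c×3.24 term appears on both sides and cancels. Collect the known terms of each column as K = Σ(ρt)_known − 3.24 × (depth of known layers): K_1 = 0.466358 − 3.24×0.502 = −1.160122; K_2 = 63.279 − 3.24×(0.674 + 23.7) = −15.69276.
Balance: K_1 − x×(3.24 − 2.81) = K_2, so x = (K_1 − K_2)/(3.24 − 2.81) = 14.5326/0.43 = 33.8 km.

33.8 km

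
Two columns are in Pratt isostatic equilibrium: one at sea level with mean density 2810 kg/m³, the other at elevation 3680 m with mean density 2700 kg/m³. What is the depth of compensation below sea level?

90300 m

ρ_ref D = ρ (D + h) → D (ρ_ref − ρ) = ρ h.
D = ρ h/(ρ_ref − ρ) = 2700 × 3680 m/(2810 − 2700) = 90300 m.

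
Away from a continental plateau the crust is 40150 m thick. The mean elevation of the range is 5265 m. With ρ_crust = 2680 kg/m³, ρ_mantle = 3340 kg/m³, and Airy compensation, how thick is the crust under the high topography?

66800 m

Root depth r = h ρ_c / (ρ_m − ρ_c) = 5265 m × 2680 / 660 = 21380 m.
Total thickness = T + h + r = 40150 m + 5265 m + 21380 m = 66800 m.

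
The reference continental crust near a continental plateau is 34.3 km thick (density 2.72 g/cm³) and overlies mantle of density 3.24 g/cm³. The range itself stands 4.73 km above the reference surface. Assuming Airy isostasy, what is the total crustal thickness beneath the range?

Root depth r = h ρ_c / (ρ_m − ρ_c) = 4.73 km × 2.72 / 0.52 = 24.74 km.
Total thickness = T + h + r = 34.3 km + 4.73 km + 24.74 km = 63.8 km.

63.8 km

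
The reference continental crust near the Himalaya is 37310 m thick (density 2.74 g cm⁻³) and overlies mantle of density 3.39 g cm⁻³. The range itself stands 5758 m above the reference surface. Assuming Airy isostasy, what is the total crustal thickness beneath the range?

Root depth r = h ρ_c / (ρ_m − ρ_c) = 5758 m × 2.74 / 0.65 = 24270 m.
Total thickness = T + h + r = 37310 m + 5758 m + 24270 m = 67300 m.

67300 m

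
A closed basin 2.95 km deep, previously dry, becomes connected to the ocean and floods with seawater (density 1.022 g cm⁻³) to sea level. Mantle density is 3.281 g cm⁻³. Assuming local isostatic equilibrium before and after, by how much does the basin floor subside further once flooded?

After flooding the water column is d + s deep. Its weight must equal the weight of mantle displaced by the extra subsidence s: (d + s) ρ_w = s ρ_m.
s = d ρ_w / (ρ_m − ρ_w) = 2.95 km × 1.022/(3.281 − 1.022) = 1.33 km.

1.33 km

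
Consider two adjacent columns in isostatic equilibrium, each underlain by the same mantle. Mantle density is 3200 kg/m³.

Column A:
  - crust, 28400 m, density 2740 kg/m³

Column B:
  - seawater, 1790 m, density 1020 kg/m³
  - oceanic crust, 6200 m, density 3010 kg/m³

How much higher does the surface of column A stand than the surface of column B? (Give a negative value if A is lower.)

2490 m

For any compensation level in the mantle, the mantle terms cancel and isostasy reduces to e = (Σt_A − Σt_B) − (Σ(ρt)_A − Σ(ρt)_B) / ρ_m.
Σt_A = 28400 m; Σt_B = 7990 m; Σ(ρt)_A = 77816000; Σ(ρt)_B = 20487800 (in m·kg/m³).
e = (28400 − 7990) − (77816000 − 20487800) / 3200 = 2490 m.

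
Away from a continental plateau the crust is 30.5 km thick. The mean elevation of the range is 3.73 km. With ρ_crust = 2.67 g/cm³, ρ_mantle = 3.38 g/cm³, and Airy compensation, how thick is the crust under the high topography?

Root depth r = h ρ_c / (ρ_m − ρ_c) = 3.73 km × 2.67 / 0.71 = 14.03 km.
Total thickness = T + h + r = 30.5 km + 3.73 km + 14.03 km = 48.3 km.

48.3 km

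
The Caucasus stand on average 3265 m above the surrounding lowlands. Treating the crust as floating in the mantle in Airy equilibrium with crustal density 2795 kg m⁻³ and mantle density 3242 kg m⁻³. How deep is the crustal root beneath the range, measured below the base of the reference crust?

Balancing pressure at the compensation depth: the weight of the topography is balanced by the buoyancy of the root, ρ_c h = (ρ_m − ρ_c) r.
r = h · ρ_c / (ρ_m − ρ_c) = 3265 m × 2795 / (3242 − 2795) = 20400 m.

20400 m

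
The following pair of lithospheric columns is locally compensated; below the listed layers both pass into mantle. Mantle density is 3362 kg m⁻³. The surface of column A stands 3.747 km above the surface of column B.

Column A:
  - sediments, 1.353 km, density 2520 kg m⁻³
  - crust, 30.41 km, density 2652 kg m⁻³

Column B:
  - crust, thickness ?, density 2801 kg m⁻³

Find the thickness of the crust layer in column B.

18.1 km

Take the compensation level at the base of the deeper column (depth z_c below the surface of column A) and equate Σ ρ_i t_i down to z_c; mantle fills any gap and the z_c terms cancel.
Column A: 1.353×2520 + 30.41×2652 + (z_c − 31.763)×3362
Column B: 3.747×0 + x×2801 + (z_c − 3.747 − 0 − x)×3362
The z_c×3362 term appears on both sides and cancels. Collect the known terms of each column as K = Σ(ρt)_known − 3362 × (depth of known layers): K_A = 84056.88 − 3362×31.763 = −22730.326; K_B = 0 − 3362×(3.747 + 0) = −12597.414.
Balance: K_A = K_B − x×(3362 − 2801), so x = (K_B − K_A)/(3362 − 2801) = 10132.9/561 = 18.1 km.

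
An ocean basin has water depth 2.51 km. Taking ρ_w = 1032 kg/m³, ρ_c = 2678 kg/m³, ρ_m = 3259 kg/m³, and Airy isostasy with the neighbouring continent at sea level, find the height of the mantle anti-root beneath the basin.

7.11 km

By Archimedes' principle applied to the lithosphere: replacing crust with seawater at the top is compensated by replacing crust with mantle at the base: d (ρ_c − ρ_w) = a (ρ_m − ρ_c).
a = d (ρ_c − ρ_w)/(ρ_m − ρ_c) = 2.51 km × 1646/581 = 7.11 km.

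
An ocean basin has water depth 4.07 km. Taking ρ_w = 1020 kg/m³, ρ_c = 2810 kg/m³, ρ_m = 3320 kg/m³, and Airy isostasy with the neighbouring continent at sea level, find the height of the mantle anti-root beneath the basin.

14.3 km

Balancing pressure at the compensation depth: replacing crust with seawater at the top is compensated by replacing crust with mantle at the base: d (ρ_c − ρ_w) = a (ρ_m − ρ_c).
a = d (ρ_c − ρ_w)/(ρ_m − ρ_c) = 4.07 km × 1790/510 = 14.3 km.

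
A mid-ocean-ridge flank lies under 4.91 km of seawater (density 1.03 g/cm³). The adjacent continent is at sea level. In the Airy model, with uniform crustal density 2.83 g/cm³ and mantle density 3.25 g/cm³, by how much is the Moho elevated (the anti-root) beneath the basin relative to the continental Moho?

Balancing pressure at the compensation depth: replacing crust with seawater at the top is compensated by replacing crust with mantle at the base: d (ρ_c − ρ_w) = a (ρ_m − ρ_c).
a = d (ρ_c − ρ_w)/(ρ_m − ρ_c) = 4.91 km × 1.8/0.42 = 21 km.

21 km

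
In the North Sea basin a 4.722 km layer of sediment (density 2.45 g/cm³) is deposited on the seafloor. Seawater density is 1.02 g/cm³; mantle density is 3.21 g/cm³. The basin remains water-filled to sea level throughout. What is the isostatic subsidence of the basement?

Submarine loading: the sediment displaces seawater, and the subsidence is in turn flooded, so s (ρ_m − ρ_w) = t (ρ_sed − ρ_w).
s = 4.722 km × (2.45 − 1.02) / (3.21 − 1.02) = 3.08 km.

3.08 km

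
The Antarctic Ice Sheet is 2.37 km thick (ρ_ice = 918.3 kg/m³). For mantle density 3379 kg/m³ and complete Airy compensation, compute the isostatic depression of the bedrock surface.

0.644 km

Balancing pressure at the compensation depth: the ice load ρ_ice t is balanced by mantle displaced below, ρ_m s.
s = t ρ_ice / ρ_m = 2.37 km × 918.3/3379 = 0.644 km.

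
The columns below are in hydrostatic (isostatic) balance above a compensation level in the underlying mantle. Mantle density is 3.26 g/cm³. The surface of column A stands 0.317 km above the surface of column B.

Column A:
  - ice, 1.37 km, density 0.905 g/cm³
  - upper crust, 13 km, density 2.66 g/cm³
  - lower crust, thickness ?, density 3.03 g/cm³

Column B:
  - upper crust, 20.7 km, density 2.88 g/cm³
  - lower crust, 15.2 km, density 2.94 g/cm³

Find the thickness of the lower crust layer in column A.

11.9 km

Take the compensation level at the base of the deeper column (depth z_c below the surface of column A) and equate Σ ρ_i t_i down to z_c; mantle fills any gap and the z_c terms cancel.
Column A: 1.37×0.905 + 13×2.66 + x×3.03 + (z_c − 14.37 − x)×3.26
Column B: 0.317×0 + 20.7×2.88 + 15.2×2.94 + (z_c − 0.317 − 35.9)×3.26
The z_c×3.26 term appears on both sides and cancels. Collect the known terms of each column as K = Σ(ρt)_known − 3.26 × (depth of known layers): K_A = 35.81985 − 3.26×14.37 = −11.02635; K_B = 104.304 − 3.26×(0.317 + 35.9) = −13.76342.
Balance: K_A − x×(3.26 − 3.03) = K_B, so x = (K_A − K_B)/(3.26 − 3.03) = 2.73707/0.23 = 11.9 km.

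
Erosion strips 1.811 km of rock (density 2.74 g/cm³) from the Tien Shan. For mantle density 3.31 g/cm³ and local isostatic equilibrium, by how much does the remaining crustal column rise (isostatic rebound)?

1.5 km

Unloading: uplift u = e ρ_c/ρ_m = 1.811 km × 2.74/3.31 = 1.5 km.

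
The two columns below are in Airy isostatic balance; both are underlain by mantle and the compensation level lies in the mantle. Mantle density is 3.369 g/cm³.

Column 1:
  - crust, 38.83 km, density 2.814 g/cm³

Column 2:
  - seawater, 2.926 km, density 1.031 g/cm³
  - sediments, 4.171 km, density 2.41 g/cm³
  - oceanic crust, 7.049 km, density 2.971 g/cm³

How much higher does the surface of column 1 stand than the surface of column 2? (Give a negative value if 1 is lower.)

2.35 km

For any compensation level in the mantle, the mantle terms cancel and isostasy reduces to e = (Σt_1 − Σt_2) − (Σ(ρt)_1 − Σ(ρt)_2) / ρ_m.
Σt_1 = 38.83 km; Σt_2 = 14.146 km; Σ(ρt)_1 = 109.26762; Σ(ρt)_2 = 34.011395 (in km·g/cm³).
e = (38.83 − 14.146) − (109.26762 − 34.011395) / 3.369 = 2.35 km.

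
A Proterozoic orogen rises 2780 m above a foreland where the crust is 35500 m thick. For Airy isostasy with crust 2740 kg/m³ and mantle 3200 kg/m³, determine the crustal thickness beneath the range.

54800 m

Root depth r = h ρ_c / (ρ_m − ρ_c) = 2780 m × 2740 / 460 = 16560 m.
Total thickness = T + h + r = 35500 m + 2780 m + 16560 m = 54800 m.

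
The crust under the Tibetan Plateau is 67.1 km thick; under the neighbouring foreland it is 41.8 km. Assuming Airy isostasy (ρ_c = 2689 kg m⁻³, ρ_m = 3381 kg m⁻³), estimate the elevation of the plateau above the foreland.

5.18 km

Excess crust Δ = 67.1 km − 41.8 km = 25.3 km, split between elevation h and root r with h + r = Δ.
Airy balance ρ_c h = (ρ_m − ρ_c) r gives r = h ρ_c/(ρ_m − ρ_c), so h (1 + ρ_c/(ρ_m − ρ_c)) = Δ, i.e. h = Δ (ρ_m − ρ_c)/ρ_m.
h = 25.3 km × 692/3381 = 5.18 km.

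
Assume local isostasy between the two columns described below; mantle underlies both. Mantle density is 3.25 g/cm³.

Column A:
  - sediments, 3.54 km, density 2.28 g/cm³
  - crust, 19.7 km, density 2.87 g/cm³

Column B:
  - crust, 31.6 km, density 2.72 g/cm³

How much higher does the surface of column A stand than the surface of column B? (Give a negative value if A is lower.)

−1.79 km

For any compensation level in the mantle, the mantle terms cancel and isostasy reduces to e = (Σt_A − Σt_B) − (Σ(ρt)_A − Σ(ρt)_B) / ρ_m.
Σt_A = 23.24 km; Σt_B = 31.6 km; Σ(ρt)_A = 64.6102; Σ(ρt)_B = 85.952 (in km·g/cm³).
e = (23.24 − 31.6) − (64.6102 − 85.952) / 3.25 = −1.79 km.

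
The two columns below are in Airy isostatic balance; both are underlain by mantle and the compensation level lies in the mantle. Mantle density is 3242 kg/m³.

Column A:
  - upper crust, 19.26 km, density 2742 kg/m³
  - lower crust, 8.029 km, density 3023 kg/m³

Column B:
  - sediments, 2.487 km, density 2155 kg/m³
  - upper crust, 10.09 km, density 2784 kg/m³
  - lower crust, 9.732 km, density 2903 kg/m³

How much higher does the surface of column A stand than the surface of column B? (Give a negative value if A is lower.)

For any compensation level in the mantle, the mantle terms cancel and isostasy reduces to e = (Σt_A − Σt_B) − (Σ(ρt)_A − Σ(ρt)_B) / ρ_m.
Σt_A = 27.289 km; Σt_B = 22.309 km; Σ(ρt)_A = 77082.587; Σ(ρt)_B = 61702.041 (in km·kg/m³).
e = (27.289 − 22.309) − (77082.587 − 61702.041) / 3242 = 0.236 km.

0.236 km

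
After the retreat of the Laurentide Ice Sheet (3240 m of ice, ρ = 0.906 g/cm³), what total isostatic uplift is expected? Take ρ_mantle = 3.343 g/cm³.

Removing the load lets mantle flow back in; uplift u satisfies ρ_ice t = ρ_m u.
u = t ρ_ice/ρ_m = 3240 m × 0.906/3.343 = 878 m.

878 m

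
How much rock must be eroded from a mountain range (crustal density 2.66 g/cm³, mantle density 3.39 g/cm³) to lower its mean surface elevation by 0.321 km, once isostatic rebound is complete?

Net drop Δ = e − u = e − e ρ_c/ρ_m = e (ρ_m − ρ_c)/ρ_m.
e = Δ ρ_m/(ρ_m − ρ_c) = 0.321 km × 3.39/0.73 = 1.49 km.

1.49 km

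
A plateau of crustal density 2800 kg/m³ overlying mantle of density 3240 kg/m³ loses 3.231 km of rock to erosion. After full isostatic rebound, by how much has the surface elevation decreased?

0.439 km

Rebound u = e ρ_c/ρ_m = 3.231 km × 2800/3240 = 2.792 km.
Net surface drop = e − u = 3.231 km − 2.792 km = e (ρ_m − ρ_c)/ρ_m = 0.439 km.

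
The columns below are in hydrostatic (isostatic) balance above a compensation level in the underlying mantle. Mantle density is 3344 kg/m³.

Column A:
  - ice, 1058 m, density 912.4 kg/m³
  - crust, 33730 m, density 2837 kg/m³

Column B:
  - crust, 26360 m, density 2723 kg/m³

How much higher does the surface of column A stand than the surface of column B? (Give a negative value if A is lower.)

988 m

For any compensation level in the mantle, the mantle terms cancel and isostasy reduces to e = (Σt_A − Σt_B) − (Σ(ρt)_A − Σ(ρt)_B) / ρ_m.
Σt_A = 34788 m; Σt_B = 26360 m; Σ(ρt)_A = 96657329.2; Σ(ρt)_B = 71778280 (in m·kg/m³).
e = (34788 − 26360) − (96657329.2 − 71778280) / 3344 = 988 m.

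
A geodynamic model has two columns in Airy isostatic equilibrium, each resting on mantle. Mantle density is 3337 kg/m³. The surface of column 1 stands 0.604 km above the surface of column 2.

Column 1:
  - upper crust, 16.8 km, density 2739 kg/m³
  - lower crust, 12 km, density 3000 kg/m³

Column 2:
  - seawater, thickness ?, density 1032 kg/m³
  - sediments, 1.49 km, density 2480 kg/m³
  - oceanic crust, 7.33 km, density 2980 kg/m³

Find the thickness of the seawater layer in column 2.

Take the compensation level at the base of the deeper column (depth z_c below the surface of column 1) and equate Σ ρ_i t_i down to z_c; mantle fills any gap and the z_c terms cancel.
Column 1: 16.8×2739 + 12×3000 + (z_c − 28.8)×3337
Column 2: 0.604×0 + x×1032 + 1.49×2480 + 7.33×2980 + (z_c − 0.604 − 8.82 − x)×3337
The z_c×3337 term appears on both sides and cancels. Collect the known terms of each column as K = Σ(ρt)_known − 3337 × (depth of known layers): K_1 = 82015.2 − 3337×28.8 = −14090.4; K_2 = 25538.6 − 3337×(0.604 + 8.82) = −5909.288.
Balance: K_1 = K_2 − x×(3337 − 1032), so x = (K_2 − K_1)/(3337 − 1032) = 8181.11/2305 = 3.55 km.

3.55 km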